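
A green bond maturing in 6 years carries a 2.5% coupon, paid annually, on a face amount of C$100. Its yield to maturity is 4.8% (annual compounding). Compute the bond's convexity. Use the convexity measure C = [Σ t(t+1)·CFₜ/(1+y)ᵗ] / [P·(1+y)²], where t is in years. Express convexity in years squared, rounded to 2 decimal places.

With y = 0.048:
  t   CF        PV=CF/(1+0.048)^t    t·PV        t(t+1)·PV
  1         2.50         2.3855         2.3855           4.7710
  2         2.50         2.2762         4.5525          13.6574
  3         2.50         2.1720         6.5159          26.0638
  4         2.50         2.0725         8.2900          41.4500
  5         2.50         1.9776         9.8879          59.3273
  6       102.50        77.3671       464.2024       3,249.4171
  Σ                     88.2509       495.8343       3,394.6866
P = 88.2509.
Convexity = Σ t(t+1)·PV / [P·(1+y)²] = 3,394.6866 / (88.2509 × 1.098304) = 35.02339.

35.02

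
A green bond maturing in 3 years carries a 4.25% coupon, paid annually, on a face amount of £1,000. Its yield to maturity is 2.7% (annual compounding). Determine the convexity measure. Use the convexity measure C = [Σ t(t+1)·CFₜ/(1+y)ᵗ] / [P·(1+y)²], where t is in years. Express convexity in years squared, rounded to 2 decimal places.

With y = 0.027:
  t   CF        PV=CF/(1+0.027)^t    t·PV        t(t+1)·PV
  1        42.50        41.3827        41.3827          82.7653
  2        42.50        40.2947        80.5894         241.7683
  3     1,042.50       962.4202     2,887.2606      11,549.0425
  Σ                  1,044.0976     3,009.2327      11,873.5761
P = 1,044.0976.
Convexity = Σ t(t+1)·PV / [P·(1+y)²] = 11,873.5761 / (1,044.0976 × 1.054729) = 10.78201.

10.78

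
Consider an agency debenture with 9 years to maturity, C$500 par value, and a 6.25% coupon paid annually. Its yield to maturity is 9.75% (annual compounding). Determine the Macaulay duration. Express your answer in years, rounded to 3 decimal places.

Periodic yield y = 0.0975. Discount each cash flow and weight by its year:
  t   CF        PV=CF/(1+0.0975)^t    t·PV
  1        31.25        28.4738        28.4738
  2        31.25        25.9442        51.8885
  3        31.25        23.6394        70.9182
  4        31.25        21.5393        86.1573
  5        31.25        19.6258        98.1290
  6        31.25        17.8823       107.2937
  7        31.25        16.2936       114.0555
  8        31.25        14.8461       118.7692
  9       531.25       229.9631     2,069.6680
  Σ                    398.2077     2,745.3532
Price P = Σ PV = 398.2077.
Macaulay duration = Σ(t·PV) / P = 2,745.3532 / 398.2077 = 6.89427 years.

6.894 years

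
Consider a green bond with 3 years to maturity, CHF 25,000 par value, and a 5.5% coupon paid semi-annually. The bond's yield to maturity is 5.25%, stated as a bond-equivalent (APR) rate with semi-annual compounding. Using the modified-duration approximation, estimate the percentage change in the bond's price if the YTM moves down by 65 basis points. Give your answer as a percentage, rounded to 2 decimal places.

+1.78%

Periodic yield y = 0.02625. Modified duration first:
  t   CF        PV=CF/(1+0.02625)^t    t·PV
  1       687.50       669.9147       669.9147
  2       687.50       652.7793     1,305.5586
  3       687.50       636.0821     1,908.2464
  4       687.50       619.8121     2,479.2482
  5       687.50       603.9582     3,019.7908
  6    25,687.50    21,988.8653   131,933.1917
  Σ                 25,171.4116   141,315.9504
P = 25,171.4116; D_Mac = 5.61414 half-year periods = 2.80707 yrs; D_mod = 2.80707/(1+0.02625) = 2.73527 yrs.
ΔP/P ≈ -D_mod · Δy = -2.73527 × (-0.0065) = +0.017779 = +1.7779%.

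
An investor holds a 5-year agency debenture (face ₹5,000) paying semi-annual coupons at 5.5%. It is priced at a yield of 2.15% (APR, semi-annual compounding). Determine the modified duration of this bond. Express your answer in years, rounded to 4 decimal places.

Periodic yield y = 0.01075. First find Macaulay duration:
  t   CF        PV=CF/(1+0.01075)^t    t·PV
  1       137.50       136.0376       136.0376
  2       137.50       134.5907       269.1815
  3       137.50       133.1593       399.4778
  4       137.50       131.7430       526.9722
  5       137.50       130.3419       651.7094
  6       137.50       128.9556       773.7336
  7       137.50       127.5841       893.0885
  8       137.50       126.2271     1,009.8170
  9       137.50       124.8846     1,123.9616
  10    5,137.50     4,616.5159    46,165.1589
  Σ                  5,790.0398    51,949.1380
P = 5,790.0398; Macaulay duration = 51,949.1380 / 5,790.0398 = 8.97216 half-year periods = 4.48608 years.
Modified duration = D_Mac / (1 + y) = 4.48608 / 1.01075 = 4.43837 years.

4.4384 years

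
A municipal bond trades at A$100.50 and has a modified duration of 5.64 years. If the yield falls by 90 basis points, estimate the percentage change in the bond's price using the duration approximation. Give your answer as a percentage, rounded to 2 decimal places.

+5.08%

Duration approximation: ΔP/P ≈ -D_mod · Δy = -5.64 × (-0.009) = +0.050760.
As a percentage: +5.0760%.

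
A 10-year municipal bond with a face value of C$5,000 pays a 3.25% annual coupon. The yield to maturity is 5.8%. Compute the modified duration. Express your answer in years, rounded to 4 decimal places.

Periodic yield y = 0.058. First find Macaulay duration:
  t   CF        PV=CF/(1+0.058)^t    t·PV
  1       162.50       153.5917       153.5917
  2       162.50       145.1717       290.3434
  3       162.50       137.2133       411.6400
  4       162.50       129.6913       518.7650
  5       162.50       122.5815       612.9076
  6       162.50       115.8616       695.1693
  7       162.50       109.5100       766.5698
  8       162.50       103.5066       828.0528
  9       162.50        97.8323       880.4909
  10    5,162.50     2,937.6726    29,376.7257
  Σ                  4,052.6326    34,534.2563
P = 4,052.6326; Macaulay duration = 34,534.2563 / 4,052.6326 = 8.52144 years.
Modified duration = D_Mac / (1 + y) = 8.52144 / 1.058 = 8.05429 years.

8.0543 years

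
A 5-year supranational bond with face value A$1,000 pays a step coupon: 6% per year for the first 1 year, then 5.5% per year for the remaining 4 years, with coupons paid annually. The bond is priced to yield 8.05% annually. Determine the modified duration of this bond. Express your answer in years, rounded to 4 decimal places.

Periodic yield y = 0.0805. First find Macaulay duration:
  t   CF        PV=CF/(1+0.0805)^t    t·PV
  1        60.00        55.5298        55.5298
  2        55.00        47.1100        94.2200
  3        55.00        43.6002       130.8006
  4        55.00        40.3519       161.4075
  5     1,055.00       716.3555     3,581.7775
  Σ                    902.9474     4,023.7354
P = 902.9474; Macaulay duration = 4,023.7354 / 902.9474 = 4.45622 years.
Modified duration = D_Mac / (1 + y) = 4.45622 / 1.0805 = 4.12422 years.

4.1242 years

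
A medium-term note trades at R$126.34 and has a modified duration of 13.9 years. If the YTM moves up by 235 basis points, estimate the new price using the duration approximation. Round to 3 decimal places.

Duration approximation: ΔP/P ≈ -D_mod · Δy = -13.9 × (+0.0235) = -0.326650.
New price ≈ 126.34 × (1 - 0.326650) = 85.071039.

R$85.071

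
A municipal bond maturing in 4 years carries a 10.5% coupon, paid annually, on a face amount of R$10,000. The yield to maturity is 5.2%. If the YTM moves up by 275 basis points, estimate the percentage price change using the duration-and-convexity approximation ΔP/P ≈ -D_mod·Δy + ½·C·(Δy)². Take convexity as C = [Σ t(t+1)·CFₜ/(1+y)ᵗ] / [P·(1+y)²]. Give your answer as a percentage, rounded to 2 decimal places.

With y = 0.052:
  t   CF        PV=CF/(1+0.052)^t    t·PV        t(t+1)·PV
  1     1,050.00       998.0989       998.0989       1,996.1977
  2     1,050.00       948.7632     1,897.5263       5,692.5790
  3     1,050.00       901.8661     2,705.5984      10,822.3936
  4    11,050.00     9,021.9272    36,087.7088     180,438.5442
  Σ                 11,870.6554    41,688.9324     198,949.7146
P = 11,870.6554; D_Mac = 3.51193 yrs; D_mod = 3.33834 yrs; C = 15.14388.
Duration effect: -3.33834 × (+0.0275) = -0.091804
Convexity effect: 0.5 × 15.14388 × (0.0275)² = +0.0057263
ΔP/P ≈ -0.091804 + 0.0057263 = -0.086078 = -8.6078%.

-8.61%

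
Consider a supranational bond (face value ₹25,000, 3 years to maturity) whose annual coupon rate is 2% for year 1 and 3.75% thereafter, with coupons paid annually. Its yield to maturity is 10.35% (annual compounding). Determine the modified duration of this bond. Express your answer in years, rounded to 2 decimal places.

2.64 years

Periodic yield y = 0.1035. First find Macaulay duration:
  t   CF        PV=CF/(1+0.1035)^t    t·PV
  1       500.00       453.1038       453.1038
  2       937.50       769.8863     1,539.7726
  3    25,937.50    19,302.3907    57,907.1721
  Σ                 20,525.3808    59,900.0484
P = 20,525.3808; Macaulay duration = 59,900.0484 / 20,525.3808 = 2.91834 years.
Modified duration = D_Mac / (1 + y) = 2.91834 / 1.1035 = 2.64462 years.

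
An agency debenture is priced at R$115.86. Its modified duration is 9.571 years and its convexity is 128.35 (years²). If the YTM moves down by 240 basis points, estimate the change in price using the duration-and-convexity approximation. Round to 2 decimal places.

+R$30.90

Duration effect: -D_mod·Δy = -9.571 × (-0.024) = +0.229704
Convexity effect: ½·C·(Δy)² = 0.5 × 128.35 × (-0.024)² = +0.0369648
ΔP/P ≈ +0.229704 + 0.0369648 = +0.2666688
ΔP ≈ 115.86 × (+0.2666688) = +30.896247168.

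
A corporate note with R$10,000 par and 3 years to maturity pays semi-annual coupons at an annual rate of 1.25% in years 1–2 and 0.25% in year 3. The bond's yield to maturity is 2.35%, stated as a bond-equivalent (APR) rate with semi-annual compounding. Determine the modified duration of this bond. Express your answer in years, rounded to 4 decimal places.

Periodic yield y = 0.01175. First find Macaulay duration:
  t   CF        PV=CF/(1+0.01175)^t    t·PV
  1        62.50        61.7742        61.7742
  2        62.50        61.0567       122.1135
  3        62.50        60.3477       181.0430
  4        62.50        59.6468       238.5872
  5        12.50        11.7908        58.9541
  6    10,012.50     9,334.7620    56,008.5721
  Σ                  9,589.3782    56,671.0440
P = 9,589.3782; Macaulay duration = 56,671.0440 / 9,589.3782 = 5.90977 half-year periods = 2.95489 years.
Modified duration = D_Mac / (1 + y) = 2.95489 / 1.01175 = 2.92057 years.

2.9206 years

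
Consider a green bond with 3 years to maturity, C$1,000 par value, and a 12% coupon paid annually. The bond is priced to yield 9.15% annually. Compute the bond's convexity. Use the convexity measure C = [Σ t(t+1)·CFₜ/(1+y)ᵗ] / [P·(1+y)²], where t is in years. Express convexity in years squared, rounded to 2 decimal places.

8.74

With y = 0.0915:
  t   CF        PV=CF/(1+0.0915)^t    t·PV        t(t+1)·PV
  1       120.00       109.9404       109.9404         219.8809
  2       120.00       100.7242       201.4484         604.3451
  3     1,120.00       861.2848     2,583.8545      10,335.4181
  Σ                  1,071.9495     2,895.2433      11,159.6441
P = 1,071.9495.
Convexity = Σ t(t+1)·PV / [P·(1+y)²] = 11,159.6441 / (1,071.9495 × 1.191372) = 8.73833.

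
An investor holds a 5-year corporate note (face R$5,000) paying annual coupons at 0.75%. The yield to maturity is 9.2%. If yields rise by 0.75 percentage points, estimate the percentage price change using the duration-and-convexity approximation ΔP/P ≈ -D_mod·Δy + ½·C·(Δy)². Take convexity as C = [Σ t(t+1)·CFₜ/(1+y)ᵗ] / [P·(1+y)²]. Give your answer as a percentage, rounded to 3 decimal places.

With y = 0.092:
  t   CF        PV=CF/(1+0.092)^t    t·PV        t(t+1)·PV
  1        37.50        34.3407        34.3407          68.6813
  2        37.50        31.4475        62.8950         188.6849
  3        37.50        28.7981        86.3942         345.5768
  4        37.50        26.3719       105.4874         527.4371
  5     5,037.50     3,244.1570    16,220.7851      97,324.7108
  Σ                  3,365.1151    16,509.9024      98,455.0910
P = 3,365.1151; D_Mac = 4.90619 yrs; D_mod = 4.49285 yrs; C = 24.53539.
Duration effect: -4.49285 × (+0.0075) = -0.033696
Convexity effect: 0.5 × 24.53539 × (0.0075)² = +0.0006901
ΔP/P ≈ -0.033696 + 0.0006901 = -0.033006 = -3.3006%.

-3.301%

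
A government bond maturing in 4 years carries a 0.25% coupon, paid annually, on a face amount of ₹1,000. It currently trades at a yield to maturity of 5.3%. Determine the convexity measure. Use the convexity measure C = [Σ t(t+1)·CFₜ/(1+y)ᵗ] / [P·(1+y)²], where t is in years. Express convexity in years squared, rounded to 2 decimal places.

17.94

With y = 0.053:
  t   CF        PV=CF/(1+0.053)^t    t·PV        t(t+1)·PV
  1         2.50         2.3742         2.3742           4.7483
  2         2.50         2.2547         4.5093          13.5280
  3         2.50         2.1412         6.4236          25.6943
  4     1,002.50       815.4004     3,261.6014      16,308.0071
  Σ                    822.1704     3,274.9085      16,351.9777
P = 822.1704.
Convexity = Σ t(t+1)·PV / [P·(1+y)²] = 16,351.9777 / (822.1704 × 1.108809) = 17.93708.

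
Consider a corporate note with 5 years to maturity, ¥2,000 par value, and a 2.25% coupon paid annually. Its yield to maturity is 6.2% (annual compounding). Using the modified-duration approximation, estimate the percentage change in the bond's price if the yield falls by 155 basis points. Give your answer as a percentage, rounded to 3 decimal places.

Periodic yield y = 0.062. Modified duration first:
  t   CF        PV=CF/(1+0.062)^t    t·PV
  1        45.00        42.3729        42.3729
  2        45.00        39.8991        79.7983
  3        45.00        37.5698       112.7094
  4        45.00        35.3765       141.5059
  5     2,045.00     1,513.8078     7,569.0388
  Σ                  1,669.0261     7,945.4253
P = 1,669.0261; D_Mac = 4.76052 yrs; D_mod = 4.76052/(1+0.062) = 4.48260 yrs.
ΔP/P ≈ -D_mod · Δy = -4.48260 × (-0.0155) = +0.069480 = +6.9480%.

+6.948%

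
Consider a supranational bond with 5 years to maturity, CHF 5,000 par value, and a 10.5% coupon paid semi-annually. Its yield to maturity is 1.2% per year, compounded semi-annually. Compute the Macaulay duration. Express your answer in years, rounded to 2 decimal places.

4.20 years

Periodic yield y = 0.006. Discount each cash flow and weight by its period:
  t   CF        PV=CF/(1+0.006)^t    t·PV
  1       262.50       260.9344       260.9344
  2       262.50       259.3781       518.7562
  3       262.50       257.8311       773.4934
  4       262.50       256.2934     1,025.1735
  5       262.50       254.7648     1,273.8239
  6       262.50       253.2453     1,519.4719
  7       262.50       251.7349     1,762.1444
  8       262.50       250.2335     2,001.8681
  9       262.50       248.7411     2,238.6695
  10    5,262.50     4,956.9245    49,569.2447
  Σ                  7,250.0811    60,943.5801
Price P = Σ PV = 7,250.0811.
Macaulay duration = Σ(t·PV) / P = 60,943.5801 / 7,250.0811 = 8.40592 half-year periods.
In years: 8.40592 / 2 = 4.20296 years.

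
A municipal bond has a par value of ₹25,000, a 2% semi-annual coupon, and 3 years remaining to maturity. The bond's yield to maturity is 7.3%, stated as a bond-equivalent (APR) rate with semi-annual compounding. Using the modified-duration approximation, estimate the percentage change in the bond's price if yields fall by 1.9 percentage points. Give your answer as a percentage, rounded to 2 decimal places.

Periodic yield y = 0.0365. Modified duration first:
  t   CF        PV=CF/(1+0.0365)^t    t·PV
  1       250.00       241.1963       241.1963
  2       250.00       232.7027       465.4054
  3       250.00       224.5081       673.5244
  4       250.00       216.6022       866.4086
  5       250.00       208.9746     1,044.8729
  6    25,250.00    20,363.1774   122,179.0641
  Σ                 21,487.1613   125,470.4718
P = 21,487.1613; D_Mac = 5.83932 half-year periods = 2.91966 yrs; D_mod = 2.91966/(1+0.0365) = 2.81685 yrs.
ΔP/P ≈ -D_mod · Δy = -2.81685 × (-0.019) = +0.053520 = +5.3520%.

+5.35%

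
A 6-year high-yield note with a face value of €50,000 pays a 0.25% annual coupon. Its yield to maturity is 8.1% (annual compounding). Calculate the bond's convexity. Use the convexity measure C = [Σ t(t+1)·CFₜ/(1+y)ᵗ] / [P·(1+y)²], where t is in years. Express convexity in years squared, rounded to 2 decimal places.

With y = 0.081:
  t   CF        PV=CF/(1+0.081)^t    t·PV        t(t+1)·PV
  1       125.00       115.6337       115.6337         231.2673
  2       125.00       106.9692       213.9383         641.8150
  3       125.00        98.9539       296.8617       1,187.4468
  4       125.00        91.5392       366.1569       1,830.7845
  5       125.00        84.6801       423.4007       2,540.4041
  6    50,125.00    31,412.3351   188,474.0107   1,319,318.0746
  Σ                 31,910.1112   189,890.0020   1,325,749.7924
P = 31,910.1112.
Convexity = Σ t(t+1)·PV / [P·(1+y)²] = 1,325,749.7924 / (31,910.1112 × 1.168561) = 35.55346.

35.55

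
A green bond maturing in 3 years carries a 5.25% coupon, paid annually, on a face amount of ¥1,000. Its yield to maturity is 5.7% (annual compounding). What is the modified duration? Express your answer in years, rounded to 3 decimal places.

Periodic yield y = 0.057. First find Macaulay duration:
  t   CF        PV=CF/(1+0.057)^t    t·PV
  1        52.50        49.6689        49.6689
  2        52.50        46.9904        93.9808
  3     1,052.50       891.2451     2,673.7352
  Σ                    987.9044     2,817.3849
P = 987.9044; Macaulay duration = 2,817.3849 / 987.9044 = 2.85188 years.
Modified duration = D_Mac / (1 + y) = 2.85188 / 1.057 = 2.69809 years.

2.698 years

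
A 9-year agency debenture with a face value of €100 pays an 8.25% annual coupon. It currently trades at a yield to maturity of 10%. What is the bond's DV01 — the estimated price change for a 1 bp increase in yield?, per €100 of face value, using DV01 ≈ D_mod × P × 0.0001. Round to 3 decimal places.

Periodic yield y = 0.1.
  t   CF        PV=CF/(1+0.1)^t    t·PV
  1         8.25         7.5000         7.5000
  2         8.25         6.8182        13.6364
  3         8.25         6.1983        18.5950
  4         8.25         5.6349        22.5394
  5         8.25         5.1226        25.6130
  6         8.25         4.6569        27.9415
  7         8.25         4.2336        29.6349
  8         8.25         3.8487        30.7895
  9       108.25        45.9086       413.1771
  Σ                     89.9217       589.4268
P = 89.9217; D_Mac = 6.55489 yrs; D_mod = 5.95899 yrs.
DV01 ≈ 5.95899 × 89.9217 × 0.0001 = 0.053584.

€0.054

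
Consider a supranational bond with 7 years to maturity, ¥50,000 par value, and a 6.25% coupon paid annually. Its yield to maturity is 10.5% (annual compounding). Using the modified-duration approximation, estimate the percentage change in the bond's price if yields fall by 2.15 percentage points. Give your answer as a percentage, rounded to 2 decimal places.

+11.14%

Periodic yield y = 0.105. Modified duration first:
  t   CF        PV=CF/(1+0.105)^t    t·PV
  1     3,125.00     2,828.0543     2,828.0543
  2     3,125.00     2,559.3252     5,118.6503
  3     3,125.00     2,316.1314     6,948.3941
  4     3,125.00     2,096.0465     8,384.1859
  5     3,125.00     1,896.8746     9,484.3732
  6     3,125.00     1,716.6286    10,299.7718
  7    53,125.00    26,409.6714   184,867.6995
  Σ                 39,822.7319   227,931.1292
P = 39,822.7319; D_Mac = 5.72364 yrs; D_mod = 5.72364/(1+0.105) = 5.17977 yrs.
ΔP/P ≈ -D_mod · Δy = -5.17977 × (-0.0215) = +0.111365 = +11.1365%.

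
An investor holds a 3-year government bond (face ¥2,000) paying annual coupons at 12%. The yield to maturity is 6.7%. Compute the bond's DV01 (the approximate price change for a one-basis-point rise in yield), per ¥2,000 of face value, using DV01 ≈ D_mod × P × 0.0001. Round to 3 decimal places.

Periodic yield y = 0.067.
  t   CF        PV=CF/(1+0.067)^t    t·PV
  1       240.00       224.9297       224.9297
  2       240.00       210.8057       421.6115
  3     2,240.00     1,843.9739     5,531.9216
  Σ                  2,279.7093     6,178.4627
P = 2,279.7093; D_Mac = 2.71020 yrs; D_mod = 2.54002 yrs.
DV01 ≈ 2.54002 × 2,279.7093 × 0.0001 = 0.579050.

¥0.579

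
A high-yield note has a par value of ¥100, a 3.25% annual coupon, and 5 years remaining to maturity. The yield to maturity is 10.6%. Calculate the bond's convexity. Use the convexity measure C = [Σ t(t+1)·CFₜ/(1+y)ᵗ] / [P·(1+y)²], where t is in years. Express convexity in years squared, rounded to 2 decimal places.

With y = 0.106:
  t   CF        PV=CF/(1+0.106)^t    t·PV        t(t+1)·PV
  1         3.25         2.9385         2.9385           5.8770
  2         3.25         2.6569         5.3138          15.9413
  3         3.25         2.4022         7.2067          28.8270
  4         3.25         2.1720         8.6881          43.4403
  5       103.25        62.3899       311.9496       1,871.6976
  Σ                     72.5596       336.0967       1,965.7832
P = 72.5596.
Convexity = Σ t(t+1)·PV / [P·(1+y)²] = 1,965.7832 / (72.5596 × 1.223236) = 22.14780.

22.15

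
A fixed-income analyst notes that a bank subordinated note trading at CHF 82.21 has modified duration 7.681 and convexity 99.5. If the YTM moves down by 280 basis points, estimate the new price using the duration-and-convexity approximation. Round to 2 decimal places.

Duration effect: -D_mod·Δy = -7.681 × (-0.028) = +0.215068
Convexity effect: ½·C·(Δy)² = 0.5 × 99.5 × (-0.028)² = +0.0390040
ΔP/P ≈ +0.215068 + 0.0390040 = +0.254072
New price ≈ 82.21 × (1 + 0.254072) = 103.09725912.

CHF 103.10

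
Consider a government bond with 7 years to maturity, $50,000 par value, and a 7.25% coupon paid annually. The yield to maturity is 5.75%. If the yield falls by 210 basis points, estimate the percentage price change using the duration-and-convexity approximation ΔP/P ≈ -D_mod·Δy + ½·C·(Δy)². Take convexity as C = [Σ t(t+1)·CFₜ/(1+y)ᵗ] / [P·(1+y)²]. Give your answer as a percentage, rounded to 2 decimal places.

With y = 0.0575:
  t   CF        PV=CF/(1+0.0575)^t    t·PV        t(t+1)·PV
  1     3,625.00     3,427.8960     3,427.8960       6,855.7920
  2     3,625.00     3,241.5092     6,483.0184      19,449.0552
  3     3,625.00     3,065.2569     9,195.7708      36,783.0831
  4     3,625.00     2,898.5881    11,594.3524      57,971.7622
  5     3,625.00     2,740.9817    13,704.9083      82,229.4500
  6     3,625.00     2,591.9448    15,551.6690     108,861.6832
  7    53,625.00    36,258.0691   253,806.4840   2,030,451.8722
  Σ                 54,224.2459   313,764.0990   2,342,602.6980
P = 54,224.2459; D_Mac = 5.78642 yrs; D_mod = 5.47179 yrs; C = 38.63175.
Duration effect: -5.47179 × (-0.021) = +0.114908
Convexity effect: 0.5 × 38.63175 × (-0.021)² = +0.0085183
ΔP/P ≈ +0.114908 + 0.0085183 = +0.123426 = +12.3426%.

+12.34%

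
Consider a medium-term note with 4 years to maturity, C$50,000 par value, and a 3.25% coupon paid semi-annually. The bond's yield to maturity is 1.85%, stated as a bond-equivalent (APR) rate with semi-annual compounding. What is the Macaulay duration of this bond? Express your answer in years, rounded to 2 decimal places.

Periodic yield y = 0.00925. Discount each cash flow and weight by its period:
  t   CF        PV=CF/(1+0.00925)^t    t·PV
  1       812.50       805.0533       805.0533
  2       812.50       797.6748     1,595.3495
  3       812.50       790.3639     2,371.0917
  4       812.50       783.1200     3,132.4802
  5       812.50       775.9426     3,879.7129
  6       812.50       768.8309     4,612.9853
  7       812.50       761.7844     5,332.4907
  8    50,812.50    47,204.1844   377,633.4752
  Σ                 52,686.9542   399,362.6387
Price P = Σ PV = 52,686.9542.
Macaulay duration = Σ(t·PV) / P = 399,362.6387 / 52,686.9542 = 7.57992 half-year periods.
In years: 7.57992 / 2 = 3.78996 years.

3.79 years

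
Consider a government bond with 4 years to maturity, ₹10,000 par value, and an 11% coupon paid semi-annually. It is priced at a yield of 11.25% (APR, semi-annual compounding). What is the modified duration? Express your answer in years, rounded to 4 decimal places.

Periodic yield y = 0.05625. First find Macaulay duration:
  t   CF        PV=CF/(1+0.05625)^t    t·PV
  1       550.00       520.7101       520.7101
  2       550.00       492.9799       985.9599
  3       550.00       466.7266     1,400.1797
  4       550.00       441.8713     1,767.4852
  5       550.00       418.3397     2,091.6985
  6       550.00       396.0613     2,376.3675
  7       550.00       374.9692     2,624.7846
  8    10,550.00     6,809.5542    54,476.4340
  Σ                  9,921.2123    66,243.6195
P = 9,921.2123; Macaulay duration = 66,243.6195 / 9,921.2123 = 6.67697 half-year periods = 3.33848 years.
Modified duration = D_Mac / (1 + y) = 3.33848 / 1.05625 = 3.16070 years.

3.1607 years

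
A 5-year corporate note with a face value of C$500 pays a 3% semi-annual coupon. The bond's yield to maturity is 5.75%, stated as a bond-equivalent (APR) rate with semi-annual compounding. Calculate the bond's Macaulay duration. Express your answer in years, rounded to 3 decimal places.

4.654 years

Periodic yield y = 0.02875. Discount each cash flow and weight by its period:
  t   CF        PV=CF/(1+0.02875)^t    t·PV
  1         7.50         7.2904         7.2904
  2         7.50         7.0867        14.1733
  3         7.50         6.8886        20.6658
  4         7.50         6.6961        26.7844
  5         7.50         6.5090        32.5448
  6         7.50         6.3271        37.9624
  7         7.50         6.1502        43.0517
  8         7.50         5.9784        47.8269
  9         7.50         5.8113        52.3016
  10      507.50       382.2413     3,822.4126
  Σ                    440.9790     4,105.0140
Price P = Σ PV = 440.9790.
Macaulay duration = Σ(t·PV) / P = 4,105.0140 / 440.9790 = 9.30887 half-year periods.
In years: 9.30887 / 2 = 4.65443 years.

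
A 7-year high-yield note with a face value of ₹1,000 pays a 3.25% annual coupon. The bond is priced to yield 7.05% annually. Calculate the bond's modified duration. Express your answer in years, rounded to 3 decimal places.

5.867 years

Periodic yield y = 0.0705. First find Macaulay duration:
  t   CF        PV=CF/(1+0.0705)^t    t·PV
  1        32.50        30.3596        30.3596
  2        32.50        28.3602        56.7205
  3        32.50        26.4925        79.4776
  4        32.50        24.7478        98.9912
  5        32.50        23.1180       115.5899
  6        32.50        21.5955       129.5730
  7     1,032.50       640.8898     4,486.2286
  Σ                    795.5635     4,996.9405
P = 795.5635; Macaulay duration = 4,996.9405 / 795.5635 = 6.28101 years.
Modified duration = D_Mac / (1 + y) = 6.28101 / 1.0705 = 5.86736 years.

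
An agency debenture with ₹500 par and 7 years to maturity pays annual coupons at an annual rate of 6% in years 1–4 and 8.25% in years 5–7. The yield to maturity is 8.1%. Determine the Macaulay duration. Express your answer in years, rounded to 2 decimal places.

5.85 years

Periodic yield y = 0.081. Discount each cash flow and weight by its year:
  t   CF        PV=CF/(1+0.081)^t    t·PV
  1        30.00        27.7521        27.7521
  2        30.00        25.6726        51.3452
  3        30.00        23.7489        71.2468
  4        30.00        21.9694        87.8777
  5        41.25        27.9444       139.7222
  6        41.25        25.8506       155.1033
  7       541.25       313.7748     2,196.4236
  Σ                    466.7128     2,729.4708
Price P = Σ PV = 466.7128.
Macaulay duration = Σ(t·PV) / P = 2,729.4708 / 466.7128 = 5.84829 years.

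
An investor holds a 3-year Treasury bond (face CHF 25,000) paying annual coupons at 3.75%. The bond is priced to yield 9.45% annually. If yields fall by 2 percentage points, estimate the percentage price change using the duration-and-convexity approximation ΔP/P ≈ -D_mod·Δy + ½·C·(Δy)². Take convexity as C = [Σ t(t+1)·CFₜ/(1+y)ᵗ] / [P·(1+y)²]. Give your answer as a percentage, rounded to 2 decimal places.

+5.46%

With y = 0.0945:
  t   CF        PV=CF/(1+0.0945)^t    t·PV        t(t+1)·PV
  1       937.50       856.5555       856.5555       1,713.1110
  2       937.50       782.5998     1,565.1996       4,695.5989
  3    25,937.50    19,782.4837    59,347.4511     237,389.8043
  Σ                 21,421.6390    61,769.2062     243,798.5142
P = 21,421.6390; D_Mac = 2.88350 yrs; D_mod = 2.63453 yrs; C = 9.50051.
Duration effect: -2.63453 × (-0.02) = +0.052691
Convexity effect: 0.5 × 9.50051 × (-0.02)² = +0.0019001
ΔP/P ≈ +0.052691 + 0.0019001 = +0.054591 = +5.4591%.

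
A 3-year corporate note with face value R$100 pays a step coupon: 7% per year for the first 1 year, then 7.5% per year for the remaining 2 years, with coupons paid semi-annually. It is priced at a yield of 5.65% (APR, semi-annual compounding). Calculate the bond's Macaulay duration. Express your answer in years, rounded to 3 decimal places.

2.758 years

Periodic yield y = 0.02825. Discount each cash flow and weight by its period:
  t   CF        PV=CF/(1+0.02825)^t    t·PV
  1         3.50         3.4038         3.4038
  2         3.50         3.3103         6.6206
  3         3.75         3.4493        10.3480
  4         3.75         3.3546        13.4183
  5         3.75         3.2624        16.3120
  6       103.75        87.7800       526.6803
  Σ                    104.5605       576.7830
Price P = Σ PV = 104.5605.
Macaulay duration = Σ(t·PV) / P = 576.7830 / 104.5605 = 5.51626 half-year periods.
In years: 5.51626 / 2 = 2.75813 years.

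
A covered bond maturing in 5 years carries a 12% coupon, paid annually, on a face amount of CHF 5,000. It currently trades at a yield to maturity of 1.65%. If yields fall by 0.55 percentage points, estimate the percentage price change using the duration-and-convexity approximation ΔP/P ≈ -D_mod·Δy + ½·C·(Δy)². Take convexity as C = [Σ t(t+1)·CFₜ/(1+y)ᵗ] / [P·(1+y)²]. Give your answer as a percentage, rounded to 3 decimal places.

With y = 0.0165:
  t   CF        PV=CF/(1+0.0165)^t    t·PV        t(t+1)·PV
  1       600.00       590.2607       590.2607       1,180.5214
  2       600.00       580.6795     1,161.3590       3,484.0769
  3       600.00       571.2538     1,713.7614       6,855.0456
  4       600.00       561.9811     2,247.9244      11,239.6222
  5     5,600.00     5,160.0168    25,800.0838     154,800.5028
  Σ                  7,464.1919    31,513.3893     177,559.7689
P = 7,464.1919; D_Mac = 4.22194 yrs; D_mod = 4.15341 yrs; C = 23.02221.
Duration effect: -4.15341 × (-0.0055) = +0.022844
Convexity effect: 0.5 × 23.02221 × (-0.0055)² = +0.0003482
ΔP/P ≈ +0.022844 + 0.0003482 = +0.023192 = +2.3192%.

+2.319%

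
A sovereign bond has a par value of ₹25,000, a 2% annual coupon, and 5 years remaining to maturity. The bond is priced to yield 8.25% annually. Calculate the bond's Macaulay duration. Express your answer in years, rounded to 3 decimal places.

4.772 years

Periodic yield y = 0.0825. Discount each cash flow and weight by its year:
  t   CF        PV=CF/(1+0.0825)^t    t·PV
  1       500.00       461.8938       461.8938
  2       500.00       426.6917       853.3834
  3       500.00       394.1725     1,182.5174
  4       500.00       364.1316     1,456.5264
  5    25,500.00    17,155.3924    85,776.9618
  Σ                 18,802.2819    89,731.2828
Price P = Σ PV = 18,802.2819.
Macaulay duration = Σ(t·PV) / P = 89,731.2828 / 18,802.2819 = 4.77236 years.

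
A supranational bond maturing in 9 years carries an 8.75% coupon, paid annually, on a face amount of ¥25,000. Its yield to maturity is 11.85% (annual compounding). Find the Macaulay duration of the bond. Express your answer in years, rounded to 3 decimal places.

6.338 years

Periodic yield y = 0.1185. Discount each cash flow and weight by its year:
  t   CF        PV=CF/(1+0.1185)^t    t·PV
  1     2,187.50     1,955.7443     1,955.7443
  2     2,187.50     1,748.5421     3,497.0841
  3     2,187.50     1,563.2920     4,689.8759
  4     2,187.50     1,397.6683     5,590.6731
  5     2,187.50     1,249.5917     6,247.9583
  6     2,187.50     1,117.2031     6,703.2186
  7     2,187.50       998.8405     6,991.8835
  8     2,187.50       893.0179     7,144.1430
  9    27,187.50     9,923.0545    89,307.4909
  Σ                 20,846.9543   132,128.0717
Price P = Σ PV = 20,846.9543.
Macaulay duration = Σ(t·PV) / P = 132,128.0717 / 20,846.9543 = 6.33800 years.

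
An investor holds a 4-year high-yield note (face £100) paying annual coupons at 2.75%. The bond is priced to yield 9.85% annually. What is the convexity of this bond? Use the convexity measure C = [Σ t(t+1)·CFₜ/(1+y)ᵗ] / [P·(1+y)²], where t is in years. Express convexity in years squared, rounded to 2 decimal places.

With y = 0.0985:
  t   CF        PV=CF/(1+0.0985)^t    t·PV        t(t+1)·PV
  1         2.75         2.5034         2.5034           5.0068
  2         2.75         2.2789         4.5579          13.6736
  3         2.75         2.0746         6.2238          24.8951
  4       102.75        70.5637       282.2550       1,411.2748
  Σ                     77.4207       295.5400       1,454.8503
P = 77.4207.
Convexity = Σ t(t+1)·PV / [P·(1+y)²] = 1,454.8503 / (77.4207 × 1.206702) = 15.57260.

15.57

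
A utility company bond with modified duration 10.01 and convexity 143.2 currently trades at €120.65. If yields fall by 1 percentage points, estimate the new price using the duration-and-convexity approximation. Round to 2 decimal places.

€133.59

Duration effect: -D_mod·Δy = -10.01 × (-0.01) = +0.100100
Convexity effect: ½·C·(Δy)² = 0.5 × 143.2 × (-0.01)² = +0.0071600
ΔP/P ≈ +0.100100 + 0.0071600 = +0.107260
New price ≈ 120.65 × (1 + 0.107260) = 133.590919.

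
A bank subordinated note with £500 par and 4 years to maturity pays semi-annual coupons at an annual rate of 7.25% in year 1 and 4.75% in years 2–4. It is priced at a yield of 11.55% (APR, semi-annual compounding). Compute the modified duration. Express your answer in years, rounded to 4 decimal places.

3.3647 years

Periodic yield y = 0.05775. First find Macaulay duration:
  t   CF        PV=CF/(1+0.05775)^t    t·PV
  1       18.125        17.1354        17.1354
  2       18.125        16.1999        32.3998
  3       11.875        10.0342        30.1027
  4       11.875         9.4864        37.9456
  5       11.875         8.9685        44.8424
  6       11.875         8.4788        50.8729
  7       11.875         8.0159        56.1113
  8      511.875       326.6628     2,613.3022
  Σ                    404.9819     2,882.7123
P = 404.9819; Macaulay duration = 2,882.7123 / 404.9819 = 7.11813 half-year periods = 3.55906 years.
Modified duration = D_Mac / (1 + y) = 3.55906 / 1.05775 = 3.36475 years.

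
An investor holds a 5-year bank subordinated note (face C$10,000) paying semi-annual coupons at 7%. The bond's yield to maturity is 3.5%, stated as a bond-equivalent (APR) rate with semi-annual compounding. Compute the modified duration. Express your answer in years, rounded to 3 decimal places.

Periodic yield y = 0.0175. First find Macaulay duration:
  t   CF        PV=CF/(1+0.0175)^t    t·PV
  1       350.00       343.9803       343.9803
  2       350.00       338.0642       676.1284
  3       350.00       332.2498       996.7495
  4       350.00       326.5355     1,306.1419
  5       350.00       320.9194     1,604.5969
  6       350.00       315.3999     1,892.3993
  7       350.00       309.9753     2,169.8273
  8       350.00       304.6441     2,437.1524
  9       350.00       299.4045     2,694.6403
  10   10,350.00     8,701.5410    87,015.4100
  Σ                 11,592.7140   101,137.0264
P = 11,592.7140; Macaulay duration = 101,137.0264 / 11,592.7140 = 8.72419 half-year periods = 4.36209 years.
Modified duration = D_Mac / (1 + y) = 4.36209 / 1.0175 = 4.28707 years.

4.287 years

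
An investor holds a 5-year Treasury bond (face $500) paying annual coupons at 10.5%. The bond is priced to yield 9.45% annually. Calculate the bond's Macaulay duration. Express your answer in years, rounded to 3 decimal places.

Periodic yield y = 0.0945. Discount each cash flow and weight by its year:
  t   CF        PV=CF/(1+0.0945)^t    t·PV
  1        52.50        47.9671        47.9671
  2        52.50        43.8256        87.6512
  3        52.50        40.0417       120.1250
  4        52.50        36.5844       146.3377
  5       552.50       351.7657     1,758.8283
  Σ                    520.1844     2,160.9093
Price P = Σ PV = 520.1844.
Macaulay duration = Σ(t·PV) / P = 2,160.9093 / 520.1844 = 4.15412 years.

4.154 years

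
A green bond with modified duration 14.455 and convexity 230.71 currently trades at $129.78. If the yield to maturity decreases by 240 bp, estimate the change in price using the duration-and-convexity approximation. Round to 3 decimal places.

Duration effect: -D_mod·Δy = -14.455 × (-0.024) = +0.346920
Convexity effect: ½·C·(Δy)² = 0.5 × 230.71 × (-0.024)² = +0.06644448
ΔP/P ≈ +0.346920 + 0.06644448 = +0.41336448
ΔP ≈ 129.78 × (+0.41336448) = +53.6464422144.

+$53.646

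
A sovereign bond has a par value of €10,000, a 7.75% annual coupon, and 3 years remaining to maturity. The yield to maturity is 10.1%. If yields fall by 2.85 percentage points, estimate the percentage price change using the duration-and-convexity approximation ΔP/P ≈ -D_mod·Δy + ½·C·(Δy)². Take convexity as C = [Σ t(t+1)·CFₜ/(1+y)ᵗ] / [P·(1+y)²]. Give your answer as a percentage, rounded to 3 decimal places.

With y = 0.101:
  t   CF        PV=CF/(1+0.101)^t    t·PV        t(t+1)·PV
  1       775.00       703.9055       703.9055       1,407.8111
  2       775.00       639.3329     1,278.6658       3,835.9975
  3    10,775.00     8,073.3787    24,220.1360      96,880.5438
  Σ                  9,416.6171    26,202.7073     102,124.3524
P = 9,416.6171; D_Mac = 2.78260 yrs; D_mod = 2.52734 yrs; C = 8.94664.
Duration effect: -2.52734 × (-0.0285) = +0.072029
Convexity effect: 0.5 × 8.94664 × (-0.0285)² = +0.0036335
ΔP/P ≈ +0.072029 + 0.0036335 = +0.075663 = +7.5663%.

+7.566%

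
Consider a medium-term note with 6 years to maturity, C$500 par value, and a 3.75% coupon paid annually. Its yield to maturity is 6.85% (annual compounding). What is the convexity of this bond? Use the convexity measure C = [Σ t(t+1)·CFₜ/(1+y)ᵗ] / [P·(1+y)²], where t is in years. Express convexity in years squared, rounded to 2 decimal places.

32.20

With y = 0.0685:
  t   CF        PV=CF/(1+0.0685)^t    t·PV        t(t+1)·PV
  1        18.75        17.5480        17.5480          35.0959
  2        18.75        16.4230        32.8460          98.5379
  3        18.75        15.3701        46.1104         184.4416
  4        18.75        14.3848        57.5391         287.6956
  5        18.75        13.4626        67.3130         403.8777
  6       518.75       348.5868     2,091.5209      14,640.6460
  Σ                    425.7753     2,312.8773      15,650.2948
P = 425.7753.
Convexity = Σ t(t+1)·PV / [P·(1+y)²] = 15,650.2948 / (425.7753 × 1.141692) = 32.19534.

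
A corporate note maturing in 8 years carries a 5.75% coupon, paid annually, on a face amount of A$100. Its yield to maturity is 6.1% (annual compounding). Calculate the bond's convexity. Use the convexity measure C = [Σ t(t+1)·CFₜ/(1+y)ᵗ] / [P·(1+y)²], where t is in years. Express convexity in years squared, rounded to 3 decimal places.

49.408

With y = 0.061:
  t   CF        PV=CF/(1+0.061)^t    t·PV        t(t+1)·PV
  1         5.75         5.4194         5.4194          10.8388
  2         5.75         5.1078        10.2157          30.6470
  3         5.75         4.8142        14.4425          57.7701
  4         5.75         4.5374        18.1496          90.7478
  5         5.75         4.2765        21.3826         128.2957
  6         5.75         4.0307        24.1839         169.2875
  7         5.75         3.7989        26.5924         212.7395
  8       105.75        65.8502       526.8019       4,741.2167
  Σ                     97.8351       647.1880       5,441.5432
P = 97.8351.
Convexity = Σ t(t+1)·PV / [P·(1+y)²] = 5,441.5432 / (97.8351 × 1.125721) = 49.40790.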